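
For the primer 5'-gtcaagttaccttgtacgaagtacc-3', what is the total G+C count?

Scanning the sequence gives C=6, G=5, A=7, T=7.
G+C = 5 + 6 = 11

11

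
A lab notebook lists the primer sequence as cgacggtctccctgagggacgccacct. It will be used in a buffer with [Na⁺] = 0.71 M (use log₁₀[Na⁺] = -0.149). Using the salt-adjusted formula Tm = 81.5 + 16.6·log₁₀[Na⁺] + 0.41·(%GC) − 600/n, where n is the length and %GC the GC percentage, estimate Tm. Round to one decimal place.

85.7°C

Length n = 27. T=4, C=11, G=8, A=4
G+C = 19, so %GC = 19/27 × 100 = 70.37%
Salt term: 16.6 × (-0.149) = -2.473
GC term: 0.41 × 70.37 = 28.852; length term: −600/27 = −22.222
Tm = 81.5 + (-2.473) + 28.852 − 22.222 = 85.657 → 85.7°C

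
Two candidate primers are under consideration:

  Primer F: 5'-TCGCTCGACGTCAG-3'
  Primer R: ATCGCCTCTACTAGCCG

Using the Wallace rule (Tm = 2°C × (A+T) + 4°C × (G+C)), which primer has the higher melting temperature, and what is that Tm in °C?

Primer R, 54°C

Primer F: A+T=5, G+C=9 → Tm = 2(5)+4(9) = 46°C
Primer R: A+T=7, G+C=10 → Tm = 2(7)+4(10) = 54°C
46°C vs 54°C → primer R is higher.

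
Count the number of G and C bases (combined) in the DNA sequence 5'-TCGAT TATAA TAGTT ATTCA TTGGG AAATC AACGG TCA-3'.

12

Counting bases: A=13, G=7, T=13, C=5
Total G or C: 7 + 5 = 12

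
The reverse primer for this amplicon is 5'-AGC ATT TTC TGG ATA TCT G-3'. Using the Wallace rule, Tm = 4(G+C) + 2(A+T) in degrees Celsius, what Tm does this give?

52°C

Base counts: C=3, G=4, T=8, A=4
So N_AT = 12 and N_GC = 7.
Tm = 2×12 + 4×7 = 52°C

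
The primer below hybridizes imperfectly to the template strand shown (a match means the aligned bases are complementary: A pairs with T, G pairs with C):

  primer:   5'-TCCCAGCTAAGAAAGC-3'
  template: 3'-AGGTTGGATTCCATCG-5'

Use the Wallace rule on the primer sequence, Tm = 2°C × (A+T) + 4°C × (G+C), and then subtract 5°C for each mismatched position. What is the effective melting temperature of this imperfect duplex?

28°C

Primer base counts: A=6, T=2, G=3, C=5 → A+T=8, G+C=8
Perfect-match Tm = 2(8) + 4(8) = 16 + 32 = 48°C
Mismatches (positions where the bases are not complementary): 4 (at positions 4, 6, 12, 13)
Effective Tm = 48 − 4×5 = 48 − 20 = 28°C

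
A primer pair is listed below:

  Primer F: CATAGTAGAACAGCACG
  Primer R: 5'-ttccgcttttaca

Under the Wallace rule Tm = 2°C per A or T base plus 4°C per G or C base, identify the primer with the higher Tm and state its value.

Primer F, 50°C

Primer F: A+T=9, G+C=8 → Tm = 2(9)+4(8) = 50°C
Primer R: A+T=8, G+C=5 → Tm = 2(8)+4(5) = 36°C
50°C vs 36°C → primer F is higher.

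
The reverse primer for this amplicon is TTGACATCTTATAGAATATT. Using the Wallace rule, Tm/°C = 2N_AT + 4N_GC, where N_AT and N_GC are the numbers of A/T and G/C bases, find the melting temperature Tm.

48°C

C=2, A=7, G=2, T=9
AT pairs contribute 16, GC pairs contribute 4.
Tm = 4·4 + 2·16 = 16 + 32 = 48°C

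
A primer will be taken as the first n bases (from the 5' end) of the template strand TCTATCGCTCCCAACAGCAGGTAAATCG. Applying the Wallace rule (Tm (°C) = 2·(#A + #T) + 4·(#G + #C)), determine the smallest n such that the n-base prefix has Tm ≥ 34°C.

First 10 bases: TCTATCGCTC → Tm = 30°C (< 34°C)
First 11 bases: TCTATCGCTCC → Tm = 34°C (≥ 34°C)
Each additional base adds 2°C (A/T) or 4°C (G/C), so Tm is non-decreasing in n; n = 11 is the first length to reach 34°C.

n = 11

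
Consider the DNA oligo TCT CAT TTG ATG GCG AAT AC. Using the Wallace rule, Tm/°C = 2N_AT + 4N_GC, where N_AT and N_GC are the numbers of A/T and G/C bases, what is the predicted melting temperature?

T=7, G=4, C=4, A=5
AT pairs contribute 12, GC pairs contribute 8.
Tm = 2(12) + 4(8) = 24 + 32 = 56°C

56°C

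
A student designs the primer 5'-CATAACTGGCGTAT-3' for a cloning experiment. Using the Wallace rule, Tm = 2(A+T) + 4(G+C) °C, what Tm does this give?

40°C

Scanning the sequence gives T=4, A=4, G=3, C=3.
A+T = 8, G+C = 6
Tm = 4·6 + 2·8 = 24 + 16 = 40°C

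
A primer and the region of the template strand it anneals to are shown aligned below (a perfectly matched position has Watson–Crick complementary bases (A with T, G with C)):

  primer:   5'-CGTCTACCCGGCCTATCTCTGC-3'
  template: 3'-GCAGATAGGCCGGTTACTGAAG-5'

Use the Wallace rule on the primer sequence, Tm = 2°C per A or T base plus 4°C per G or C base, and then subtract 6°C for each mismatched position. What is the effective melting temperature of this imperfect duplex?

Primer base counts: A=2, T=6, G=4, C=10 → A+T=8, G+C=14
Perfect-match Tm = 2(8) + 4(14) = 16 + 56 = 72°C
Mismatches (positions where the bases are not complementary): 5 (at positions 7, 14, 17, 18, 21)
Effective Tm = 72 − 5×6 = 72 − 30 = 42°C

42°C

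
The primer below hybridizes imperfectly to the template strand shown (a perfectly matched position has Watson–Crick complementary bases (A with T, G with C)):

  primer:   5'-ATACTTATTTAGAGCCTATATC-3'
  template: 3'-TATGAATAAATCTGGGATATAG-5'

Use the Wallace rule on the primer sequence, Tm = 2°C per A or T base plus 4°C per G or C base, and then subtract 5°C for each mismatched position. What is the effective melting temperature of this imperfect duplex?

51°C

Primer base counts: A=7, T=9, G=2, C=4 → A+T=16, G+C=6
Perfect-match Tm = 2(16) + 4(6) = 32 + 24 = 56°C
Mismatches (positions where the bases are not complementary): 1 (at position 14)
Effective Tm = 56 − 1×5 = 56 − 5 = 51°C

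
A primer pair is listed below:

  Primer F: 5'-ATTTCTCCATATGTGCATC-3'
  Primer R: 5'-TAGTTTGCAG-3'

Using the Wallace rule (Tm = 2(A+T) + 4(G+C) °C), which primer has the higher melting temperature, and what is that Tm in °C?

Primer F, 52°C

Primer F: A+T=12, G+C=7 → Tm = 2(12)+4(7) = 52°C
Primer R: A+T=6, G+C=4 → Tm = 2(6)+4(4) = 28°C
52°C vs 28°C → primer F is higher.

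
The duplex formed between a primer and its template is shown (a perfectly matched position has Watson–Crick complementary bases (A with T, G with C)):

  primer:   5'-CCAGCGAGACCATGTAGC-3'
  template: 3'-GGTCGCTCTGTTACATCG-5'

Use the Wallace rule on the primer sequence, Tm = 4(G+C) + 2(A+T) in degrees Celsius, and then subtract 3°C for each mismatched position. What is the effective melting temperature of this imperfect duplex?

55°C

Primer base counts: A=5, T=2, G=5, C=6 → A+T=7, G+C=11
Perfect-match Tm = 2(7) + 4(11) = 14 + 44 = 58°C
Mismatches (positions where the bases are not complementary): 1 (at position 11)
Effective Tm = 58 − 1×3 = 58 − 3 = 55°C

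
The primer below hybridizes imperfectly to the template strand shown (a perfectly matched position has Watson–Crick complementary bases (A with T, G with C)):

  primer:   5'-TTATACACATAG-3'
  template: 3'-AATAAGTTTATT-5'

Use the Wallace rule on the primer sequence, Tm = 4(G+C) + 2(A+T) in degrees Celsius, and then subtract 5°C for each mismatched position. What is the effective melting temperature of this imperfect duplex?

15°C

Primer base counts: A=5, T=4, G=1, C=2 → A+T=9, G+C=3
Perfect-match Tm = 2(9) + 4(3) = 18 + 12 = 30°C
Mismatches (positions where the bases are not complementary): 3 (at positions 5, 8, 12)
Effective Tm = 30 − 3×5 = 30 − 15 = 15°C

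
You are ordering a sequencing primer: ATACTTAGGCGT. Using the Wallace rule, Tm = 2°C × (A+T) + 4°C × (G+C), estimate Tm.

Scanning the sequence gives T=4, A=3, G=3, C=2.
A+T = 7, G+C = 5
Tm = 4·5 + 2·7 = 20 + 14 = 34°C

34°C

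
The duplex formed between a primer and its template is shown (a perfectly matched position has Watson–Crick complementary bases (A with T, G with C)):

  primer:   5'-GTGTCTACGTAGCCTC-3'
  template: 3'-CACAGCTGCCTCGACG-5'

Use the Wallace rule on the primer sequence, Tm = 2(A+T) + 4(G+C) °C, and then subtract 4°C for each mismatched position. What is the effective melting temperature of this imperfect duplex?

34°C

Primer base counts: A=2, T=5, G=4, C=5 → A+T=7, G+C=9
Perfect-match Tm = 2(7) + 4(9) = 14 + 36 = 50°C
Mismatches (positions where the bases are not complementary): 4 (at positions 6, 10, 14, 15)
Effective Tm = 50 − 4×4 = 50 − 16 = 34°C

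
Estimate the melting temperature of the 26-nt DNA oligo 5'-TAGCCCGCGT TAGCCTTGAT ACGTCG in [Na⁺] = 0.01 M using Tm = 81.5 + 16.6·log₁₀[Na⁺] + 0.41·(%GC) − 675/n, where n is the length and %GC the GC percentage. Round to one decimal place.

46.0°C

Length n = 26. Counting bases: T=7, A=4, G=7, C=8
G+C = 15, so %GC = 15/26 × 100 = 57.692%
Salt term: 16.6 × (-2) = -33.2
GC term: 0.41 × 57.692 = 23.654; length term: −675/26 = −25.962
Tm = 81.5 + (-33.2) + 23.654 − 25.962 = 45.992 → 46.0°C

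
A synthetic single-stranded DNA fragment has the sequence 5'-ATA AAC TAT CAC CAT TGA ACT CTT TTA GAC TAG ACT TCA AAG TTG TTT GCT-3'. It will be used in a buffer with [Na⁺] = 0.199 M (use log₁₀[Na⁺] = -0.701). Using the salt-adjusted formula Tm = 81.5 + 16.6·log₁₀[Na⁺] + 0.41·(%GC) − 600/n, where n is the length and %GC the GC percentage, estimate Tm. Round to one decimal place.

71.0°C

Length n = 51. Scanning the sequence gives A=16, T=19, C=10, G=6.
G+C = 16, so %GC = 16/51 × 100 = 31.373%
Salt term: 16.6 × (-0.701) = -11.637
GC term: 0.41 × 31.373 = 12.863; length term: −600/51 = −11.765
Tm = 81.5 + (-11.637) + 12.863 − 11.765 = 70.961 → 71.0°C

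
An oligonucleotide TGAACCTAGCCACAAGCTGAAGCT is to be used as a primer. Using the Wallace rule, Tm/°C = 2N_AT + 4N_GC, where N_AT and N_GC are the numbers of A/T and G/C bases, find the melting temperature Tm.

72°C

Counting bases: T=4, A=8, G=5, C=7
So N_AT = 12 and N_GC = 12.
Tm = 2(12) + 4(12) = 24 + 48 = 72°C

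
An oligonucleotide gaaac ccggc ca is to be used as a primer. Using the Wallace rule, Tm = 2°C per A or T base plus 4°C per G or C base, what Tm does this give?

40°C

Counting bases: C=5, T=0, G=3, A=4
So N_AT = 4 and N_GC = 8.
Tm = 2×4 + 4×8 = 40°C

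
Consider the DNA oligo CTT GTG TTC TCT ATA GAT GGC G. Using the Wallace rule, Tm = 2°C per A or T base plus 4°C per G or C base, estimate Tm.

Scanning the sequence gives T=9, G=6, A=3, C=4.
So N_AT = 12 and N_GC = 10.
Tm = 4·10 + 2·12 = 40 + 24 = 64°C

64°C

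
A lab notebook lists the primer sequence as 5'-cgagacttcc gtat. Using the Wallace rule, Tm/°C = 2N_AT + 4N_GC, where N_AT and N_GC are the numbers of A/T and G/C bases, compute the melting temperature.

T=4, C=4, G=3, A=3
A+T = 7, G+C = 7
Tm = 2(7) + 4(7) = 14 + 28 = 42°C

42°C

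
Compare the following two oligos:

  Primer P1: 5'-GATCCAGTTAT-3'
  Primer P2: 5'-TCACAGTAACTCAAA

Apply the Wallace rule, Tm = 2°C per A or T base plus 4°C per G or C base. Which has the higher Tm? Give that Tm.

Primer P1: A+T=7, G+C=4 → Tm = 2(7)+4(4) = 30°C
Primer P2: A+T=10, G+C=5 → Tm = 2(10)+4(5) = 40°C
30°C vs 40°C → primer P2 is higher.

Primer P2, 40°C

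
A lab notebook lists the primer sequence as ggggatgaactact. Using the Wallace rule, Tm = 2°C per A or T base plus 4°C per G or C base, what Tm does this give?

42°C

G=5, A=4, C=2, T=3
A+T = 7, G+C = 7
Tm = 4·7 + 2·7 = 28 + 14 = 42°C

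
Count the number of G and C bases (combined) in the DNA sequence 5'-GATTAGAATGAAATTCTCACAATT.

6

Counting bases: T=8, C=3, A=10, G=3
Total G or C: 3 + 3 = 6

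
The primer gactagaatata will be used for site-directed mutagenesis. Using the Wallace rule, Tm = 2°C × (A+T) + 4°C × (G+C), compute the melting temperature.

Base counts: G=2, C=1, A=6, T=3
So N_AT = 9 and N_GC = 3.
Tm = 2(9) + 4(3) = 18 + 12 = 30°C

30°C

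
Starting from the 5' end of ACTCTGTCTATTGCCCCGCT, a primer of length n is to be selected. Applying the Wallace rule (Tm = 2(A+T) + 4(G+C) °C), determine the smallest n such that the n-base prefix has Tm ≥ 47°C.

First 15 bases: ACTCTGTCTATTGCC → Tm = 44°C (< 47°C)
First 16 bases: ACTCTGTCTATTGCCC → Tm = 48°C (≥ 47°C)
Each additional base adds 2°C (A/T) or 4°C (G/C), so Tm is non-decreasing in n; n = 16 is the first length to reach 47°C.

n = 16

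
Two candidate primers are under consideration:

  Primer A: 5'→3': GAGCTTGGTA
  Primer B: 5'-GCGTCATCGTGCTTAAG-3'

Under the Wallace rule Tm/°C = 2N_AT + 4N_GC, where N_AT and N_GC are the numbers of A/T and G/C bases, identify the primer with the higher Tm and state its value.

Primer B, 52°C

Primer A: A+T=5, G+C=5 → Tm = 2(5)+4(5) = 30°C
Primer B: A+T=8, G+C=9 → Tm = 2(8)+4(9) = 52°C
30°C vs 52°C → primer B is higher.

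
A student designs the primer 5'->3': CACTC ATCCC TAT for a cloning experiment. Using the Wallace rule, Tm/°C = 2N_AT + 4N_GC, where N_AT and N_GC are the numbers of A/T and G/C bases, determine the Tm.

Base counts: T=4, C=6, A=3, G=0
AT pairs contribute 7, GC pairs contribute 6.
Tm = 2×7 + 4×6 = 38°C

38°C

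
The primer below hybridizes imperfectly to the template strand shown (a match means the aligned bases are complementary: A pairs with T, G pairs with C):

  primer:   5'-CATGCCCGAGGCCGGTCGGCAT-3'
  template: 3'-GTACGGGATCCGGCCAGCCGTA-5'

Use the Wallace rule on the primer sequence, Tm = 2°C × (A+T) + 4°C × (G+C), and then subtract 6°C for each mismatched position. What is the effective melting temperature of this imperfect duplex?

Primer base counts: A=3, T=3, G=8, C=8 → A+T=6, G+C=16
Perfect-match Tm = 2(6) + 4(16) = 12 + 64 = 76°C
Mismatches (positions where the bases are not complementary): 1 (at position 8)
Effective Tm = 76 − 1×6 = 76 − 6 = 70°C

70°C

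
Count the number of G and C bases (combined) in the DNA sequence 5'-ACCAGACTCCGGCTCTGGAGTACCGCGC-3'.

Counting bases: G=8, T=4, A=5, C=11
Total G or C: 8 + 11 = 19

19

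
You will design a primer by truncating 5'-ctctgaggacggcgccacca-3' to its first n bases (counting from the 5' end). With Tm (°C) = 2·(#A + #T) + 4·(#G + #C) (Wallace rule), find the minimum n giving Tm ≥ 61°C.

n = 18

First 17 bases: CTCTGAGGACGGCGCCA → Tm = 58°C (< 61°C)
First 18 bases: CTCTGAGGACGGCGCCAC → Tm = 62°C (≥ 61°C)
Since every base adds ≥2°C, Tm only increases with n, so the threshold is first crossed at n = 18.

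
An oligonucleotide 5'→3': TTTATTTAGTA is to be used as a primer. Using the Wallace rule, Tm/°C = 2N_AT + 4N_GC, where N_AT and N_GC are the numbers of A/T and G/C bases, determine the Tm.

24°C

Counting bases: G=1, T=7, A=3, C=0
So N_AT = 10 and N_GC = 1.
Tm = 2(10) + 4(1) = 20 + 4 = 24°C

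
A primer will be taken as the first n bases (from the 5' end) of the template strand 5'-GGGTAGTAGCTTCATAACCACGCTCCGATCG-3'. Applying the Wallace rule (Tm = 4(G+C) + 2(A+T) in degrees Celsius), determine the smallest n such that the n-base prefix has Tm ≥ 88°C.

n = 29

First 28 bases: GGGTAGTAGCTTCATAACCACGCTCCGA → Tm = 86°C (< 88°C)
First 29 bases: GGGTAGTAGCTTCATAACCACGCTCCGAT → Tm = 88°C (≥ 88°C)
Since every base adds ≥2°C, Tm only increases with n, so the threshold is first crossed at n = 29.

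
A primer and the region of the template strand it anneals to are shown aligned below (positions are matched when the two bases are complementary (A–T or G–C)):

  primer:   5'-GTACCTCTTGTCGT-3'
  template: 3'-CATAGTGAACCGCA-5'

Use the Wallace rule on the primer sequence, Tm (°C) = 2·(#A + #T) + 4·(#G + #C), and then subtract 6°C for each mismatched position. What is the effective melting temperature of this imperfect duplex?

24°C

Primer base counts: A=1, T=6, G=3, C=4 → A+T=7, G+C=7
Perfect-match Tm = 2(7) + 4(7) = 14 + 28 = 42°C
Mismatches (positions where the bases are not complementary): 3 (at positions 4, 6, 11)
Effective Tm = 42 − 3×6 = 42 − 18 = 24°C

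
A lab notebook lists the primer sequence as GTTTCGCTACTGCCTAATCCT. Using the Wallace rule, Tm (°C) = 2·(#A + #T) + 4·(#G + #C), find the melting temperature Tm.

62°C

Counting bases: C=7, T=8, A=3, G=3
AT pairs contribute 11, GC pairs contribute 10.
Tm = 2(11) + 4(10) = 22 + 40 = 62°C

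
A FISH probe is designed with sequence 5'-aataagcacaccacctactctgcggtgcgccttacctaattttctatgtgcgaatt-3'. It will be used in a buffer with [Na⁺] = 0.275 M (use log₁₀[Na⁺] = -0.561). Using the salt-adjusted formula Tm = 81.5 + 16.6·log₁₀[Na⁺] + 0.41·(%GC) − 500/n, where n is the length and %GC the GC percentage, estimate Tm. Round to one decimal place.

Length n = 56. C=16, A=14, G=9, T=17
G+C = 25, so %GC = 25/56 × 100 = 44.643%
Salt term: 16.6 × (-0.561) = -9.313
GC term: 0.41 × 44.643 = 18.304; length term: −500/56 = −8.929
Tm = 81.5 + (-9.313) + 18.304 − 8.929 = 81.562 → 81.6°C

81.6°C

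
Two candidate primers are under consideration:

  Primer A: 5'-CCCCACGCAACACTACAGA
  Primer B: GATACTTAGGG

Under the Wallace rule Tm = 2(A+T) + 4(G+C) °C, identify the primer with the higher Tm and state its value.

Primer A, 60°C

Primer A: A+T=8, G+C=11 → Tm = 2(8)+4(11) = 60°C
Primer B: A+T=6, G+C=5 → Tm = 2(6)+4(5) = 32°C
60°C vs 32°C → primer A is higher.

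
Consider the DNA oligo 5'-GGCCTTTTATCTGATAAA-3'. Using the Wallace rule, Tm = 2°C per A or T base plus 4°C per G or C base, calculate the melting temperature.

C=3, G=3, T=7, A=5
A+T = 12, G+C = 6
Tm = 2×12 + 4×6 = 48°C

48°C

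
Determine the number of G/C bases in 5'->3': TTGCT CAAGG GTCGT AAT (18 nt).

8

Counting bases: G=5, T=6, C=3, A=4
G+C = 5 + 3 = 8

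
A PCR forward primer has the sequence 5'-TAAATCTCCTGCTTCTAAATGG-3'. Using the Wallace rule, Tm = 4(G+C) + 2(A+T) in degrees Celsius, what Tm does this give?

60°C

Scanning the sequence gives T=8, G=3, C=5, A=6.
AT pairs contribute 14, GC pairs contribute 8.
Tm = 2×14 + 4×8 = 60°C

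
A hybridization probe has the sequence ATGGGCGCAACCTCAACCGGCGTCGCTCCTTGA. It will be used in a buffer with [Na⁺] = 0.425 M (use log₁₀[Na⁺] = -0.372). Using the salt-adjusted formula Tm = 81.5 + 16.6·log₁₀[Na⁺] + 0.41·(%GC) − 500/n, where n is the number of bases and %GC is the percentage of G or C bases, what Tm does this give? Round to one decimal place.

86.3°C

Length n = 33. Counting bases: C=12, G=9, T=6, A=6
G+C = 21, so %GC = 21/33 × 100 = 63.636%
Salt term: 16.6 × (-0.372) = -6.175
GC term: 0.41 × 63.636 = 26.091; length term: −500/33 = −15.152
Tm = 81.5 + (-6.175) + 26.091 − 15.152 = 86.264 → 86.3°C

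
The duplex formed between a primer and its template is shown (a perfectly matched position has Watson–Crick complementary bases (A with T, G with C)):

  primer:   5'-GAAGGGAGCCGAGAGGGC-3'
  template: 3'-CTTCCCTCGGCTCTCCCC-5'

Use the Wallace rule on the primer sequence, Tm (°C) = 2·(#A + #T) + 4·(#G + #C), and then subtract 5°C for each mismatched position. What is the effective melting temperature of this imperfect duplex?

57°C

Primer base counts: A=5, T=0, G=10, C=3 → A+T=5, G+C=13
Perfect-match Tm = 2(5) + 4(13) = 10 + 52 = 62°C
Mismatches (positions where the bases are not complementary): 1 (at position 18)
Effective Tm = 62 − 1×5 = 62 − 5 = 57°C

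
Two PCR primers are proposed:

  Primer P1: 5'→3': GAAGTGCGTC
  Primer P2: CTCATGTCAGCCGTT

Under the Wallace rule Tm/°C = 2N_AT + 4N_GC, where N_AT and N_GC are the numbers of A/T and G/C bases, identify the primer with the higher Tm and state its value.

Primer P1: A+T=4, G+C=6 → Tm = 2(4)+4(6) = 32°C
Primer P2: A+T=7, G+C=8 → Tm = 2(7)+4(8) = 46°C
32°C vs 46°C → primer P2 is higher.

Primer P2, 46°C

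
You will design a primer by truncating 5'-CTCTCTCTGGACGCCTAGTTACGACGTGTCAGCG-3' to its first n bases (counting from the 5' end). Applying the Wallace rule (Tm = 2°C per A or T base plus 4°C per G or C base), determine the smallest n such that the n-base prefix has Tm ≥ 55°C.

First 17 bases: CTCTCTCTGGACGCCTA → Tm = 54°C (< 55°C)
First 18 bases: CTCTCTCTGGACGCCTAG → Tm = 58°C (≥ 55°C)
Each additional base adds 2°C (A/T) or 4°C (G/C), so Tm is non-decreasing in n; n = 18 is the first length to reach 55°C.

n = 18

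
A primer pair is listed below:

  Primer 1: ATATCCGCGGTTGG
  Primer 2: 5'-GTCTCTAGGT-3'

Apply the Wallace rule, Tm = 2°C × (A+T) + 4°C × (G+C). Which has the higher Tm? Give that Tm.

Primer 1: A+T=6, G+C=8 → Tm = 2(6)+4(8) = 44°C
Primer 2: A+T=5, G+C=5 → Tm = 2(5)+4(5) = 30°C
44°C vs 30°C → primer 1 is higher.

Primer 1, 44°C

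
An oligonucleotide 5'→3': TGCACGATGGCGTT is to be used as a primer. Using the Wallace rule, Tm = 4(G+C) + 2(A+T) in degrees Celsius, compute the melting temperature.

Base counts: T=4, A=2, G=5, C=3
A+T = 6, G+C = 8
Tm = 2(6) + 4(8) = 12 + 32 = 44°C

44°C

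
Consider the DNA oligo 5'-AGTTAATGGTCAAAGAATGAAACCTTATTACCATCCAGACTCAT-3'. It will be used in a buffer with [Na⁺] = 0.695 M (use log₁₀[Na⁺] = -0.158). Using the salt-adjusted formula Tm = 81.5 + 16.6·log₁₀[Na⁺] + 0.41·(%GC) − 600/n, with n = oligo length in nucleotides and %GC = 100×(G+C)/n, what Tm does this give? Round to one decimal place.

Length n = 44. Scanning the sequence gives T=12, A=17, C=9, G=6.
G+C = 15, so %GC = 15/44 × 100 = 34.091%
Salt term: 16.6 × (-0.158) = -2.623
GC term: 0.41 × 34.091 = 13.977; length term: −600/44 = −13.636
Tm = 81.5 + (-2.623) + 13.977 − 13.636 = 79.218 → 79.2°C

79.2°C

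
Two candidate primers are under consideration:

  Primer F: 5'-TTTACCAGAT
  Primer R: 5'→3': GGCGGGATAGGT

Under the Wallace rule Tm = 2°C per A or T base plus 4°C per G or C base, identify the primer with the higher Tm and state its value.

Primer F: A+T=7, G+C=3 → Tm = 2(7)+4(3) = 26°C
Primer R: A+T=4, G+C=8 → Tm = 2(4)+4(8) = 40°C
26°C vs 40°C → primer R is higher.

Primer R, 40°C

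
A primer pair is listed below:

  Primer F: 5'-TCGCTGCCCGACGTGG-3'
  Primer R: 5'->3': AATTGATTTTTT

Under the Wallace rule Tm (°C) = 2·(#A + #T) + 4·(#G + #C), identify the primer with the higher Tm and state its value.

Primer F: A+T=4, G+C=12 → Tm = 2(4)+4(12) = 56°C
Primer R: A+T=11, G+C=1 → Tm = 2(11)+4(1) = 26°C
56°C vs 26°C → primer F is higher.

Primer F, 56°C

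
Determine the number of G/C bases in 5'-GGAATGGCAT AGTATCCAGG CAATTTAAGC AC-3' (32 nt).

14

Counting bases: A=11, C=6, T=7, G=8
Total G or C: 8 + 6 = 14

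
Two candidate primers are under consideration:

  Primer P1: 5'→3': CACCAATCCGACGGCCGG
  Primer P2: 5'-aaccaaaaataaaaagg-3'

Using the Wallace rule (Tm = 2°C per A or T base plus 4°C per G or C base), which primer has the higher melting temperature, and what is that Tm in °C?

Primer P1, 62°C

Primer P1: A+T=5, G+C=13 → Tm = 2(5)+4(13) = 62°C
Primer P2: A+T=13, G+C=4 → Tm = 2(13)+4(4) = 42°C
62°C vs 42°C → primer P1 is higher.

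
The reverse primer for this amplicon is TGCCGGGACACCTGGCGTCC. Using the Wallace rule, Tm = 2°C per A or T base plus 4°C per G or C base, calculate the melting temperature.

Base counts: T=3, A=2, G=7, C=8
AT pairs contribute 5, GC pairs contribute 15.
Tm = 2×5 + 4×15 = 70°C

70°C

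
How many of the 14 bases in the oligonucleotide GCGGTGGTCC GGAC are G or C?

11

A=1, C=4, T=2, G=7
G+C = 7 + 4 = 11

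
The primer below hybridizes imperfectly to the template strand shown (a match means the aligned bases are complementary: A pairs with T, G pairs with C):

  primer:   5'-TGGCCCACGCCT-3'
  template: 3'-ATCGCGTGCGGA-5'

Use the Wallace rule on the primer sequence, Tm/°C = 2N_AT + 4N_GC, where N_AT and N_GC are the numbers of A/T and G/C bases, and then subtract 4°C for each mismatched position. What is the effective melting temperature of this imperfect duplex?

Primer base counts: A=1, T=2, G=3, C=6 → A+T=3, G+C=9
Perfect-match Tm = 2(3) + 4(9) = 6 + 36 = 42°C
Mismatches (positions where the bases are not complementary): 2 (at positions 2, 5)
Effective Tm = 42 − 2×4 = 42 − 8 = 34°C

34°C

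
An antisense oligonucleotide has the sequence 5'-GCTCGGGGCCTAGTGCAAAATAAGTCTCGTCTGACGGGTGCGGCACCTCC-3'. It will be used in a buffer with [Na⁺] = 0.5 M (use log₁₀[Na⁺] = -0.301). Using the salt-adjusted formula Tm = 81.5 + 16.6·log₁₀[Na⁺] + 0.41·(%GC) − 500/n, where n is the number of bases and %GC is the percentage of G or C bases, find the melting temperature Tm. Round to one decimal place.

Length n = 50. Scanning the sequence gives T=10, G=16, A=9, C=15.
G+C = 31, so %GC = 31/50 × 100 = 62%
Salt term: 16.6 × (-0.301) = -4.997
GC term: 0.41 × 62 = 25.42; length term: −500/50 = −10
Tm = 81.5 + (-4.997) + 25.42 − 10 = 91.923 → 91.9°C

91.9°C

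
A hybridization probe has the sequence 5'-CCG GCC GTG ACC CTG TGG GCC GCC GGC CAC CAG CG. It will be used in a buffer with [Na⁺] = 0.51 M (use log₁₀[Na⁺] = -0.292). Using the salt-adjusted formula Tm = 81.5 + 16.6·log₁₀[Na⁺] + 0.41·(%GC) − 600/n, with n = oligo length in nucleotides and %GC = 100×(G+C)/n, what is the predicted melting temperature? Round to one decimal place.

Length n = 35. C=16, A=3, G=13, T=3
G+C = 29, so %GC = 29/35 × 100 = 82.857%
Salt term: 16.6 × (-0.292) = -4.847
GC term: 0.41 × 82.857 = 33.971; length term: −600/35 = −17.143
Tm = 81.5 + (-4.847) + 33.971 − 17.143 = 93.481 → 93.5°C

93.5°C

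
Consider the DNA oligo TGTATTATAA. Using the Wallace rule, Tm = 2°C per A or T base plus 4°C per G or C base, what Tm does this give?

Counting bases: G=1, T=5, A=4, C=0
AT pairs contribute 9, GC pairs contribute 1.
Tm = 4·1 + 2·9 = 4 + 18 = 22°C

22°C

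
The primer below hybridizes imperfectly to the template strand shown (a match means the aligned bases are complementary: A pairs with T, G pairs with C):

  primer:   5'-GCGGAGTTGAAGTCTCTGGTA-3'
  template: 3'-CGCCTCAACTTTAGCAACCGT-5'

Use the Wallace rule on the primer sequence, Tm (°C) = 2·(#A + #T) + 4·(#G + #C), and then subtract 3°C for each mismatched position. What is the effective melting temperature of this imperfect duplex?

Primer base counts: A=4, T=6, G=8, C=3 → A+T=10, G+C=11
Perfect-match Tm = 2(10) + 4(11) = 20 + 44 = 64°C
Mismatches (positions where the bases are not complementary): 4 (at positions 12, 15, 16, 20)
Effective Tm = 64 − 4×3 = 64 − 12 = 52°C

52°C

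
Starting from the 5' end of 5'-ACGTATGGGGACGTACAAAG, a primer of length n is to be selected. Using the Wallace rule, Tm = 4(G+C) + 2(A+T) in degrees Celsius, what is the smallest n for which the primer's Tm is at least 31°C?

First 9 bases: ACGTATGGG → Tm = 28°C (< 31°C)
First 10 bases: ACGTATGGGG → Tm = 32°C (≥ 31°C)
Each additional base adds 2°C (A/T) or 4°C (G/C), so Tm is non-decreasing in n; n = 10 is the first length to reach 31°C.

n = 10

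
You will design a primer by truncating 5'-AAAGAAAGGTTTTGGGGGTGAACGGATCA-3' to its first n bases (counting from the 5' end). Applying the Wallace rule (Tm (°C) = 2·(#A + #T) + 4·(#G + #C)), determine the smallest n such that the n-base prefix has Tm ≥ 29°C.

n = 12

First 11 bases: AAAGAAAGGTT → Tm = 28°C (< 29°C)
First 12 bases: AAAGAAAGGTTT → Tm = 30°C (≥ 29°C)
Each additional base adds 2°C (A/T) or 4°C (G/C), so Tm is non-decreasing in n; n = 12 is the first length to reach 29°C.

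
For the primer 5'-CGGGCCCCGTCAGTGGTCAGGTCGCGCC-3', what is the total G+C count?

T=4, A=2, C=11, G=11
Total G or C: 11 + 11 = 22

22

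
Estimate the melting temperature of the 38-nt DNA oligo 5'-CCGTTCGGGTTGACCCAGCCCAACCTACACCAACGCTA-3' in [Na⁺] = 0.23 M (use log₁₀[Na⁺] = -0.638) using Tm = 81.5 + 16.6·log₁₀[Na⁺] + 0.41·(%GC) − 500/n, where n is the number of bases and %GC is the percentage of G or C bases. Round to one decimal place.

Length n = 38. A=9, G=7, C=16, T=6
G+C = 23, so %GC = 23/38 × 100 = 60.526%
Salt term: 16.6 × (-0.638) = -10.591
GC term: 0.41 × 60.526 = 24.816; length term: −500/38 = −13.158
Tm = 81.5 + (-10.591) + 24.816 − 13.158 = 82.567 → 82.6°C

82.6°C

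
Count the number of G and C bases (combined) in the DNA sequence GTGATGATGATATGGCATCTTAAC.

Scanning the sequence gives G=6, T=8, C=3, A=7.
Total G or C: 6 + 3 = 9

9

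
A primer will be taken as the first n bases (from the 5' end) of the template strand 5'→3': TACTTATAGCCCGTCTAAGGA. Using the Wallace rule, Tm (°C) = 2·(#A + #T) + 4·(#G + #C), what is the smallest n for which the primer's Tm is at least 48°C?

n = 17

First 16 bases: TACTTATAGCCCGTCT → Tm = 46°C (< 48°C)
First 17 bases: TACTTATAGCCCGTCTA → Tm = 48°C (≥ 48°C)
Since every base adds ≥2°C, Tm only increases with n, so the threshold is first crossed at n = 17.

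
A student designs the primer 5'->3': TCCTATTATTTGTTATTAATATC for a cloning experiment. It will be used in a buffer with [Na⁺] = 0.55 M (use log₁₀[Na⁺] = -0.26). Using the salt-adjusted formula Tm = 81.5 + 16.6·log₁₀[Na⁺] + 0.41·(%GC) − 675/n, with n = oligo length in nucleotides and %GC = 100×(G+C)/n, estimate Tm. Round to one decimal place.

55.0°C

Length n = 23. C=3, A=6, G=1, T=13
G+C = 4, so %GC = 4/23 × 100 = 17.391%
Salt term: 16.6 × (-0.26) = -4.316
GC term: 0.41 × 17.391 = 7.13; length term: −675/23 = −29.348
Tm = 81.5 + (-4.316) + 7.13 − 29.348 = 54.966 → 55.0°C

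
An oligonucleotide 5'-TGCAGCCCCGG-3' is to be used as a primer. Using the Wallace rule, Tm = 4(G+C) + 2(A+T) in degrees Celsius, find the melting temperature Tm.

40°C

T=1, G=4, C=5, A=1
A+T = 2, G+C = 9
Tm = 2(2) + 4(9) = 4 + 36 = 40°C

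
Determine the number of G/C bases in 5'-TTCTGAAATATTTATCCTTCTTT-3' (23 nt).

5

Base counts: A=5, G=1, T=13, C=4
G+C = 1 + 4 = 5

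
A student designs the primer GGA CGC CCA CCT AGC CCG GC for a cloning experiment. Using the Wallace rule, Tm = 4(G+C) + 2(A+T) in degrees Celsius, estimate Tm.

72°C

Counting bases: A=3, T=1, C=10, G=6
So N_AT = 4 and N_GC = 16.
Tm = 2×4 + 4×16 = 72°C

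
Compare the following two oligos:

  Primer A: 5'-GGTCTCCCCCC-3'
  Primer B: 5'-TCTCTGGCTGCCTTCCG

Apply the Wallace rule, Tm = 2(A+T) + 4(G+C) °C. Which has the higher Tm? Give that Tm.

Primer B, 56°C

Primer A: A+T=2, G+C=9 → Tm = 2(2)+4(9) = 40°C
Primer B: A+T=6, G+C=11 → Tm = 2(6)+4(11) = 56°C
40°C vs 56°C → primer B is higher.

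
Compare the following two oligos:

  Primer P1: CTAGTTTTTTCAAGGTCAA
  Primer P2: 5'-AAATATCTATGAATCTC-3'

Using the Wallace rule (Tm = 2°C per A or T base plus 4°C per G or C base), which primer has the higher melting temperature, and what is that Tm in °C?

Primer P1, 50°C

Primer P1: A+T=13, G+C=6 → Tm = 2(13)+4(6) = 50°C
Primer P2: A+T=13, G+C=4 → Tm = 2(13)+4(4) = 42°C
50°C vs 42°C → primer P1 is higher.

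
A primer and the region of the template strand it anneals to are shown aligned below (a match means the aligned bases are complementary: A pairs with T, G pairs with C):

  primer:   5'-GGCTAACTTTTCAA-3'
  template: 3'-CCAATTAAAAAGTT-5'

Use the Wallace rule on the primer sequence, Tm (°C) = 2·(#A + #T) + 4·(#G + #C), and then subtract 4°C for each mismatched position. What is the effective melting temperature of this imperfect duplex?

Primer base counts: A=4, T=5, G=2, C=3 → A+T=9, G+C=5
Perfect-match Tm = 2(9) + 4(5) = 18 + 20 = 38°C
Mismatches (positions where the bases are not complementary): 2 (at positions 3, 7)
Effective Tm = 38 − 2×4 = 38 − 8 = 30°C

30°C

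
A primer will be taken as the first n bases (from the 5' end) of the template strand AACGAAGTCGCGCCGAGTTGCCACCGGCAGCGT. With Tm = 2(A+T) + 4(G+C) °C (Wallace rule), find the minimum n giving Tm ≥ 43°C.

n = 14

First 13 bases: AACGAAGTCGCGC → Tm = 42°C (< 43°C)
First 14 bases: AACGAAGTCGCGCC → Tm = 46°C (≥ 43°C)
Each additional base adds 2°C (A/T) or 4°C (G/C), so Tm is non-decreasing in n; n = 14 is the first length to reach 43°C.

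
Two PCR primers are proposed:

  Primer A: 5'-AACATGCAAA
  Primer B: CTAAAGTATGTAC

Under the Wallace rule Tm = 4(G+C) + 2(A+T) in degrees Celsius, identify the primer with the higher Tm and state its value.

Primer A: A+T=7, G+C=3 → Tm = 2(7)+4(3) = 26°C
Primer B: A+T=9, G+C=4 → Tm = 2(9)+4(4) = 34°C
26°C vs 34°C → primer B is higher.

Primer B, 34°C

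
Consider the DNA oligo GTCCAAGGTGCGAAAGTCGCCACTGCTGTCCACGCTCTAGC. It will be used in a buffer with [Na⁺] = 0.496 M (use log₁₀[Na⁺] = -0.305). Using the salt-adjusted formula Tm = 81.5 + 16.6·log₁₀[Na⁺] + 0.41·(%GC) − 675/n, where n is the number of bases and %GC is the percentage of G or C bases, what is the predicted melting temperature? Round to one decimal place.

Length n = 41. C=14, G=11, A=8, T=8
G+C = 25, so %GC = 25/41 × 100 = 60.976%
Salt term: 16.6 × (-0.305) = -5.063
GC term: 0.41 × 60.976 = 25; length term: −675/41 = −16.463
Tm = 81.5 + (-5.063) + 25 − 16.463 = 84.974 → 85.0°C

85.0°C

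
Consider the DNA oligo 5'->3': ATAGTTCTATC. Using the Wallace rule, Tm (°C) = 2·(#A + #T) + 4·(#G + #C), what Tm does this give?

28°C

Scanning the sequence gives G=1, C=2, A=3, T=5.
So N_AT = 8 and N_GC = 3.
Tm = 2×8 + 4×3 = 28°C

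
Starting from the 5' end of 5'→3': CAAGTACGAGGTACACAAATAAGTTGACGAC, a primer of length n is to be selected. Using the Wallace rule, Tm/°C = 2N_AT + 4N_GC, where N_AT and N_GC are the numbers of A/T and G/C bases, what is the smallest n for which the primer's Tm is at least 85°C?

n = 31

First 30 bases: CAAGTACGAGGTACACAAATAAGTTGACGA → Tm = 84°C (< 85°C)
First 31 bases: CAAGTACGAGGTACACAAATAAGTTGACGAC → Tm = 88°C (≥ 85°C)
Each additional base adds 2°C (A/T) or 4°C (G/C), so Tm is non-decreasing in n; n = 31 is the first length to reach 85°C.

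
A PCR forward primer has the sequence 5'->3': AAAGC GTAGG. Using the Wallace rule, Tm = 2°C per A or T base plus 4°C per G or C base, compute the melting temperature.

30°C

G=4, C=1, T=1, A=4
So N_AT = 5 and N_GC = 5.
Tm = 4·5 + 2·5 = 20 + 10 = 30°C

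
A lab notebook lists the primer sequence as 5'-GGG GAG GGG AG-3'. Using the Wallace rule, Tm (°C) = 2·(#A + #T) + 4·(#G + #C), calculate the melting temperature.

40°C

Base counts: T=0, G=9, A=2, C=0
So N_AT = 2 and N_GC = 9.
Tm = 4·9 + 2·2 = 36 + 4 = 40°C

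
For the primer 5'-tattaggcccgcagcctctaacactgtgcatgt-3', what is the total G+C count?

17

Scanning the sequence gives A=7, C=10, G=7, T=9.
Total G or C: 7 + 10 = 17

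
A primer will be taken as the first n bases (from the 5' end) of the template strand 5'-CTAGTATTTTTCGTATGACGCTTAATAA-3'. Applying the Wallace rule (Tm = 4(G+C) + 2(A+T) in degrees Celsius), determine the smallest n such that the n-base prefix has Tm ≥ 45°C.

n = 18

First 17 bases: CTAGTATTTTTCGTATG → Tm = 44°C (< 45°C)
First 18 bases: CTAGTATTTTTCGTATGA → Tm = 46°C (≥ 45°C)
Each additional base adds 2°C (A/T) or 4°C (G/C), so Tm is non-decreasing in n; n = 18 is the first length to reach 45°C.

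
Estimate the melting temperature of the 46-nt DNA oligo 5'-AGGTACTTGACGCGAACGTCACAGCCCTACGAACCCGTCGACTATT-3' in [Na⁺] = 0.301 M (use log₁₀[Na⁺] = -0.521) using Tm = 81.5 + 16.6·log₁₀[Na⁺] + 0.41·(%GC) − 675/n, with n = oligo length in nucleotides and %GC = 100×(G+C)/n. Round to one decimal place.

80.5°C

Length n = 46. Counting bases: A=12, C=15, G=10, T=9
G+C = 25, so %GC = 25/46 × 100 = 54.348%
Salt term: 16.6 × (-0.521) = -8.649
GC term: 0.41 × 54.348 = 22.283; length term: −675/46 = −14.674
Tm = 81.5 + (-8.649) + 22.283 − 14.674 = 80.46 → 80.5°C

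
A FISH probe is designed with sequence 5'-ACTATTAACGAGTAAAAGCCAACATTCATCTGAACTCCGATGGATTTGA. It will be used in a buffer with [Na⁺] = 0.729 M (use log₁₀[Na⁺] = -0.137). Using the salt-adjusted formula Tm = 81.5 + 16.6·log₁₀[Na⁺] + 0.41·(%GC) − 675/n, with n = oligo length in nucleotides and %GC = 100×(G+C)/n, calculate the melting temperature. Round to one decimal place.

80.5°C

Length n = 49. C=10, T=13, A=18, G=8
G+C = 18, so %GC = 18/49 × 100 = 36.735%
Salt term: 16.6 × (-0.137) = -2.274
GC term: 0.41 × 36.735 = 15.061; length term: −675/49 = −13.776
Tm = 81.5 + (-2.274) + 15.061 − 13.776 = 80.511 → 80.5°C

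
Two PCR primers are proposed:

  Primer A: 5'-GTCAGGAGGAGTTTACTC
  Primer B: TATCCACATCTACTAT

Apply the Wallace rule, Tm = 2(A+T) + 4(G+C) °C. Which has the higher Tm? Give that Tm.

Primer A: A+T=9, G+C=9 → Tm = 2(9)+4(9) = 54°C
Primer B: A+T=11, G+C=5 → Tm = 2(11)+4(5) = 42°C
54°C vs 42°C → primer A is higher.

Primer A, 54°C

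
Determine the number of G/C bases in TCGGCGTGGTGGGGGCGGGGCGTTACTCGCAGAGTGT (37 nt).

Counting bases: G=19, C=7, T=8, A=3
G+C = 19 + 7 = 26

26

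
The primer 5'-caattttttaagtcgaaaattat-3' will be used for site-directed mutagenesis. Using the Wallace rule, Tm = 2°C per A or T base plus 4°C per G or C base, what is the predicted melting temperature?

Base counts: A=9, C=2, T=10, G=2
A+T = 19, G+C = 4
Tm = 4·4 + 2·19 = 16 + 38 = 54°C

54°C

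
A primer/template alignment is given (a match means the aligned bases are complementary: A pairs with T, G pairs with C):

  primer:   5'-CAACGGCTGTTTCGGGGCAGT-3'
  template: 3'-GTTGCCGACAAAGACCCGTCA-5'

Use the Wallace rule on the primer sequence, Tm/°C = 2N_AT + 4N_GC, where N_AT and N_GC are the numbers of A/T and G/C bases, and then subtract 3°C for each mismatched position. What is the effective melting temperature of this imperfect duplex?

65°C

Primer base counts: A=3, T=5, G=8, C=5 → A+T=8, G+C=13
Perfect-match Tm = 2(8) + 4(13) = 16 + 52 = 68°C
Mismatches (positions where the bases are not complementary): 1 (at position 14)
Effective Tm = 68 − 1×3 = 68 − 3 = 65°C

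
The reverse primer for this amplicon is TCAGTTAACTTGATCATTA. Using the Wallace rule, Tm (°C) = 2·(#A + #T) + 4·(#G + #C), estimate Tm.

Counting bases: G=2, A=6, C=3, T=8
AT pairs contribute 14, GC pairs contribute 5.
Tm = 2×14 + 4×5 = 48°C

48°C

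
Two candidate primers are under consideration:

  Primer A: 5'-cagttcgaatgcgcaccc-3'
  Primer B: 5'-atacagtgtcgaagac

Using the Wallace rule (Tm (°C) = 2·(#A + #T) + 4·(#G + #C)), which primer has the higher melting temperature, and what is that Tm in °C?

Primer A: A+T=7, G+C=11 → Tm = 2(7)+4(11) = 58°C
Primer B: A+T=9, G+C=7 → Tm = 2(9)+4(7) = 46°C
58°C vs 46°C → primer A is higher.

Primer A, 58°C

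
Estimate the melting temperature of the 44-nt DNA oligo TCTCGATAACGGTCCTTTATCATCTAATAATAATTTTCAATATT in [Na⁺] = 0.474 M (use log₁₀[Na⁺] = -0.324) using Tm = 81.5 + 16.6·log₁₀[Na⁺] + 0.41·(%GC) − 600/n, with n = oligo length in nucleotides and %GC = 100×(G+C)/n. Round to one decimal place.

72.7°C

Length n = 44. C=8, A=14, T=19, G=3
G+C = 11, so %GC = 11/44 × 100 = 25%
Salt term: 16.6 × (-0.324) = -5.378
GC term: 0.41 × 25 = 10.25; length term: −600/44 = −13.636
Tm = 81.5 + (-5.378) + 10.25 − 13.636 = 72.736 → 72.7°C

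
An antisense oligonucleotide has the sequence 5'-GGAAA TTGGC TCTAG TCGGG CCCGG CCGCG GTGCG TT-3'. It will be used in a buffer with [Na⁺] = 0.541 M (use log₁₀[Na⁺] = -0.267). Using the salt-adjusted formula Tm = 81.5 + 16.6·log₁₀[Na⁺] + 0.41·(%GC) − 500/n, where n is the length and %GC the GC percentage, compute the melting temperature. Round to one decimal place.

91.3°C

Length n = 37. Base counts: A=4, T=8, G=15, C=10
G+C = 25, so %GC = 25/37 × 100 = 67.568%
Salt term: 16.6 × (-0.267) = -4.432
GC term: 0.41 × 67.568 = 27.703; length term: −500/37 = −13.514
Tm = 81.5 + (-4.432) + 27.703 − 13.514 = 91.257 → 91.3°C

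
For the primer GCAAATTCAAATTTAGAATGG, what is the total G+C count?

Scanning the sequence gives C=2, T=6, G=4, A=9.
G+C = 4 + 2 = 6

6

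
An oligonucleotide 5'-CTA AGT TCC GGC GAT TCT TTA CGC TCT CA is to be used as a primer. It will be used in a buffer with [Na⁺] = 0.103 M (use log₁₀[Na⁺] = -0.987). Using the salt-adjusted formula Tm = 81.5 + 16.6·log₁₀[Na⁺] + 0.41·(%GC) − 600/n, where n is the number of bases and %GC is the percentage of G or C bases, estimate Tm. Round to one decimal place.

64.2°C

Length n = 29. A=5, G=5, T=10, C=9
G+C = 14, so %GC = 14/29 × 100 = 48.276%
Salt term: 16.6 × (-0.987) = -16.384
GC term: 0.41 × 48.276 = 19.793; length term: −600/29 = −20.69
Tm = 81.5 + (-16.384) + 19.793 − 20.69 = 64.219 → 64.2°C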